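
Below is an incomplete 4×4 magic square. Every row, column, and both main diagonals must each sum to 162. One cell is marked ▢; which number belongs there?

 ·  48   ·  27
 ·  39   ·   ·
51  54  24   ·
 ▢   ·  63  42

Row 3 needs 162; the known cells sum to 129, so (3,4) = 33.
Column 2 must total 162; the given cells sum to 141, so (4,2) = 21.
Column 4: 27 + 33 + 42 + ? = 162, so (2,4) = 60.
The remaining cell in main diagonal is (1,1) = 162 − 105 = 57.
Row 1 must total 162; the given cells sum to 132, so (1,3) = 30.
The remaining cell in row 4 is (4,1) = 162 − 126 = 36.

36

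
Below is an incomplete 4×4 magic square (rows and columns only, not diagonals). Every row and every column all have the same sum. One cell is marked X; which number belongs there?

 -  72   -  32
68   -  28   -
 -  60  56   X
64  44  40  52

36

Row 4 is complete and sums to 200; that is the magic constant.
Using column 2: 72 + 60 + 44 + ? → (2,2) = 200 − 176 = 24.
Column 3 must total 200; the given cells sum to 124, so (1,3) = 76.
Using row 1: 72 + 76 + 32 + ? → (1,1) = 200 − 180 = 20.
Row 2 must total 200; the given cells sum to 120, so (2,4) = 80.
Column 1: 20 + 68 + 64 + ? = 200, so (3,1) = 48.
Column 4 must total 200; the given cells sum to 164, so (3,4) = 36.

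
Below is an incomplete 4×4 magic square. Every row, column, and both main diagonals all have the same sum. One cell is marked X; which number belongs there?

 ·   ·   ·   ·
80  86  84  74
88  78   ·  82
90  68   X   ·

Row 2 is complete and sums to 324; that is the magic constant.
Row 3: 88 + 78 + 82 + ? = 324, so (3,3) = 76.
The remaining cell in column 1 is (1,1) = 324 − 258 = 66.
Column 2 needs 324; the known cells sum to 232, so (1,2) = 92.
Using main diagonal: 66 + 86 + 76 + ? → (4,4) = 324 − 228 = 96.
The remaining cell in anti-diagonal is (1,4) = 324 − 252 = 72.
From row 1, 324 − (66 + 92 + 72) gives (1,3) = 94.
The remaining cell in row 4 is (4,3) = 324 − 254 = 70.

70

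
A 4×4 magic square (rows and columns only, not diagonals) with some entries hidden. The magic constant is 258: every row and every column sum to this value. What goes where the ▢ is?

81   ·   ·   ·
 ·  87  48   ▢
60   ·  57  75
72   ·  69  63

78

From row 3, 258 − (60 + 57 + 75) gives (3,2) = 66.
Using row 4: 72 + 69 + 63 + ? → (4,2) = 258 − 204 = 54.
The remaining cell in column 1 is (2,1) = 258 − 213 = 45.
Column 2 must total 258; the given cells sum to 207, so (1,2) = 51.
Column 3: 48 + 57 + 69 + ? = 258, so (1,3) = 84.
Row 1 needs 258; the known cells sum to 216, so (1,4) = 42.
Row 2 needs 258; the known cells sum to 180, so (2,4) = 78.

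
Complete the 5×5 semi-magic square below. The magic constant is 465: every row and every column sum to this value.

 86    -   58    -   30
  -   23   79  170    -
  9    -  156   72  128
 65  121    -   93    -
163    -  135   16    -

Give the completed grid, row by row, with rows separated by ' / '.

Row 3: 9 + 156 + 72 + 128 + ? = 465, so (3,2) = 100.
Column 1 needs 465; the known cells sum to 323, so (2,1) = 142.
The remaining cell in column 3 is (4,3) = 465 − 428 = 37.
Column 4 must total 465; the given cells sum to 351, so (1,4) = 114.
Row 1 must total 465; the given cells sum to 288, so (1,2) = 177.
Row 2 must total 465; the given cells sum to 414, so (2,5) = 51.
Row 4: 65 + 121 + 37 + 93 + ? = 465, so (4,5) = 149.
Column 2: 177 + 23 + 100 + 121 + ? = 465, so (5,2) = 44.
Column 5 must total 465; the given cells sum to 358, so (5,5) = 107.

86 177 58 114 30 / 142 23 79 170 51 / 9 100 156 72 128 / 65 121 37 93 149 / 163 44 135 16 107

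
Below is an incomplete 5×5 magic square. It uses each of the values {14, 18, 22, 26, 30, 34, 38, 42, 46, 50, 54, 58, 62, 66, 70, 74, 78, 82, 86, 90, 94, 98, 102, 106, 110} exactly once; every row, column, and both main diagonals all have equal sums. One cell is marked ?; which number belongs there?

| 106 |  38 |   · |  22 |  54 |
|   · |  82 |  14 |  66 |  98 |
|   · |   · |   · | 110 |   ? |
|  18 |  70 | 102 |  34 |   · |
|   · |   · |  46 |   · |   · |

42

The 25 entries sum to 1550, so each line sums to 1550/5 = 310.
Row 1 needs 310; the known cells sum to 220, so (1,3) = 90.
Row 2 must total 310; the given cells sum to 260, so (2,1) = 50.
Using row 4: 18 + 70 + 102 + 34 + ? → (4,5) = 310 − 224 = 86.
Using column 3: 90 + 14 + 102 + 46 + ? → (3,3) = 310 − 252 = 58.
Column 4: 22 + 66 + 110 + 34 + ? = 310, so (5,4) = 78.
Main diagonal needs 310; the known cells sum to 280, so (5,5) = 30.
Anti-diagonal needs 310; the known cells sum to 248, so (5,1) = 62.
Row 5 must total 310; the given cells sum to 216, so (5,2) = 94.
Using column 1: 106 + 50 + 18 + 62 + ? → (3,1) = 310 − 236 = 74.
Using column 2: 38 + 82 + 70 + 94 + ? → (3,2) = 310 − 284 = 26.
Column 5 needs 310; the known cells sum to 268, so (3,5) = 42.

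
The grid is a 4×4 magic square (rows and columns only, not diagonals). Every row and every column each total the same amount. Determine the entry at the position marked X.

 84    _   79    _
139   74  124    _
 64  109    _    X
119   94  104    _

134

Column 1 is complete and sums to 406; that is the magic constant.
The remaining cell in row 2 is (2,4) = 406 − 337 = 69.
The remaining cell in row 4 is (4,4) = 406 − 317 = 89.
The remaining cell in column 2 is (1,2) = 406 − 277 = 129.
From column 3, 406 − (79 + 124 + 104) gives (3,3) = 99.
Row 1 must total 406; the given cells sum to 292, so (1,4) = 114.
From row 3, 406 − (64 + 109 + 99) gives (3,4) = 134.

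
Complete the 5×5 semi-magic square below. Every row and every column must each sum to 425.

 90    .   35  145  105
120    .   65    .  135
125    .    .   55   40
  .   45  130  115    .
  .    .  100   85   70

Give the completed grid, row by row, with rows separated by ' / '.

90 50 35 145 105 / 120 80 65 25 135 / 125 110 95 55 40 / 60 45 130 115 75 / 30 140 100 85 70

Using row 1: 90 + 35 + 145 + 105 + ? → (1,2) = 425 − 375 = 50.
The remaining cell in column 3 is (3,3) = 425 − 330 = 95.
From column 4, 425 − (145 + 55 + 115 + 85) gives (2,4) = 25.
Column 5 must total 425; the given cells sum to 350, so (4,5) = 75.
Row 2: 120 + 65 + 25 + 135 + ? = 425, so (2,2) = 80.
Using row 3: 125 + 95 + 55 + 40 + ? → (3,2) = 425 − 315 = 110.
Row 4 must total 425; the given cells sum to 365, so (4,1) = 60.
Column 1: 90 + 120 + 125 + 60 + ? = 425, so (5,1) = 30.
Column 2: 50 + 80 + 110 + 45 + ? = 425, so (5,2) = 140.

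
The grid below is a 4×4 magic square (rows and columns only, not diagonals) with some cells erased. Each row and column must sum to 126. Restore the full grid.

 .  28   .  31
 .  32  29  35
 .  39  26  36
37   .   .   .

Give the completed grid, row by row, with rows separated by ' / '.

34 28 33 31 / 30 32 29 35 / 25 39 26 36 / 37 27 38 24

From row 2, 126 − (32 + 29 + 35) gives (2,1) = 30.
Row 3 needs 126; the known cells sum to 101, so (3,1) = 25.
The remaining cell in column 1 is (1,1) = 126 − 92 = 34.
Column 2 must total 126; the given cells sum to 99, so (4,2) = 27.
From column 4, 126 − (31 + 35 + 36) gives (4,4) = 24.
Row 1 must total 126; the given cells sum to 93, so (1,3) = 33.
The remaining cell in row 4 is (4,3) = 126 − 88 = 38.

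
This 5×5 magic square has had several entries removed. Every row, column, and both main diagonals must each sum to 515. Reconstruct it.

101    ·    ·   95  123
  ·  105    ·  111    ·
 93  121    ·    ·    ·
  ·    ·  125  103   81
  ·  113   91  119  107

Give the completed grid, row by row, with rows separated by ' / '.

From row 5, 515 − (113 + 91 + 119 + 107) gives (5,1) = 85.
Using column 4: 95 + 111 + 103 + 119 + ? → (3,4) = 515 − 428 = 87.
From main diagonal, 515 − (101 + 105 + 103 + 107) gives (3,3) = 99.
Using anti-diagonal: 123 + 111 + 99 + 85 + ? → (4,2) = 515 − 418 = 97.
From row 3, 515 − (93 + 121 + 99 + 87) gives (3,5) = 115.
Row 4: 97 + 125 + 103 + 81 + ? = 515, so (4,1) = 109.
Column 1: 101 + 93 + 109 + 85 + ? = 515, so (2,1) = 127.
Column 2: 105 + 121 + 97 + 113 + ? = 515, so (1,2) = 79.
From column 5, 515 − (123 + 115 + 81 + 107) gives (2,5) = 89.
Using row 1: 101 + 79 + 95 + 123 + ? → (1,3) = 515 − 398 = 117.
From row 2, 515 − (127 + 105 + 111 + 89) gives (2,3) = 83.

101 79 117 95 123 / 127 105 83 111 89 / 93 121 99 87 115 / 109 97 125 103 81 / 85 113 91 119 107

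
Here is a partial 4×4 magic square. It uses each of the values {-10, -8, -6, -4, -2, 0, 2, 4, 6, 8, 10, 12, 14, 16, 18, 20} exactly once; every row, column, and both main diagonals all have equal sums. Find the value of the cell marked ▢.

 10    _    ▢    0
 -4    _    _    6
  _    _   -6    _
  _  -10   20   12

-8

The 16 entries sum to 80, so each line sums to 80/4 = 20.
Row 4 must total 20; the given cells sum to 22, so (4,1) = -2.
Column 1 needs 20; the known cells sum to 4, so (3,1) = 16.
The remaining cell in column 4 is (3,4) = 20 − 18 = 2.
From main diagonal, 20 − (10 + (-6) + 12) gives (2,2) = 4.
The remaining cell in row 2 is (2,3) = 20 − 6 = 14.
Row 3 needs 20; the known cells sum to 12, so (3,2) = 8.
Column 2: 4 + 8 + (-10) + ? = 20, so (1,2) = 18.
From column 3, 20 − (14 + (-6) + 20) gives (1,3) = -8.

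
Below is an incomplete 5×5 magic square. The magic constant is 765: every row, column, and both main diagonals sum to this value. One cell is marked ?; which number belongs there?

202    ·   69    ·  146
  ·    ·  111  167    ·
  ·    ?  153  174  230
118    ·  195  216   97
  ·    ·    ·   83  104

132

From row 4, 765 − (118 + 195 + 216 + 97) gives (4,2) = 139.
Column 3 needs 765; the known cells sum to 528, so (5,3) = 237.
The remaining cell in column 4 is (1,4) = 765 − 640 = 125.
The remaining cell in column 5 is (2,5) = 765 − 577 = 188.
The remaining cell in main diagonal is (2,2) = 765 − 675 = 90.
Using anti-diagonal: 146 + 167 + 153 + 139 + ? → (5,1) = 765 − 605 = 160.
Row 1 must total 765; the given cells sum to 542, so (1,2) = 223.
Row 2 must total 765; the given cells sum to 556, so (2,1) = 209.
Row 5 must total 765; the given cells sum to 584, so (5,2) = 181.
From column 1, 765 − (202 + 209 + 118 + 160) gives (3,1) = 76.
The remaining cell in column 2 is (3,2) = 765 − 633 = 132.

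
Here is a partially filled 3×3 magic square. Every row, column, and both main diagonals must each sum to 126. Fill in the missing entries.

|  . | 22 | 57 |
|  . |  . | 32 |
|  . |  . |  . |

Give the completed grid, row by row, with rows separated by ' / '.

Row 1 needs 126; the known cells sum to 79, so (1,1) = 47.
From column 3, 126 − (57 + 32) gives (3,3) = 37.
Main diagonal: 47 + 37 + ? = 126, so (2,2) = 42.
Anti-diagonal: 57 + 42 + ? = 126, so (3,1) = 27.
Using row 2: 42 + 32 + ? → (2,1) = 126 − 74 = 52.
Row 3 needs 126; the known cells sum to 64, so (3,2) = 62.

47 22 57 / 52 42 32 / 27 62 37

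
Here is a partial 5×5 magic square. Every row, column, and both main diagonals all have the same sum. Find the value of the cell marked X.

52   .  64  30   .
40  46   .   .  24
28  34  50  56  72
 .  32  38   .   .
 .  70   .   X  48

Row 3 is complete and sums to 240; that is the magic constant.
Using column 2: 46 + 34 + 32 + 70 + ? → (1,2) = 240 − 182 = 58.
Main diagonal: 52 + 46 + 50 + 48 + ? = 240, so (4,4) = 44.
Row 1 must total 240; the given cells sum to 204, so (1,5) = 36.
Column 5: 36 + 24 + 72 + 48 + ? = 240, so (4,5) = 60.
From row 4, 240 − (32 + 38 + 44 + 60) gives (4,1) = 66.
The remaining cell in column 1 is (5,1) = 240 − 186 = 54.
Using anti-diagonal: 36 + 50 + 32 + 54 + ? → (2,4) = 240 − 172 = 68.
Row 2: 40 + 46 + 68 + 24 + ? = 240, so (2,3) = 62.
Column 3 must total 240; the given cells sum to 214, so (5,3) = 26.
Column 4 needs 240; the known cells sum to 198, so (5,4) = 42.

42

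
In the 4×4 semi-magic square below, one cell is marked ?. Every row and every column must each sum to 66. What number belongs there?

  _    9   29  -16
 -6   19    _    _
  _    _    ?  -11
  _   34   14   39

24

Row 1 must total 66; the given cells sum to 22, so (1,1) = 44.
Row 4: 34 + 14 + 39 + ? = 66, so (4,1) = -21.
Column 1 needs 66; the known cells sum to 17, so (3,1) = 49.
Column 2 must total 66; the given cells sum to 62, so (3,2) = 4.
Using column 4: -16 + (-11) + 39 + ? → (2,4) = 66 − 12 = 54.
From row 2, 66 − (-6 + 19 + 54) gives (2,3) = -1.
Row 3: 49 + 4 + (-11) + ? = 66, so (3,3) = 24.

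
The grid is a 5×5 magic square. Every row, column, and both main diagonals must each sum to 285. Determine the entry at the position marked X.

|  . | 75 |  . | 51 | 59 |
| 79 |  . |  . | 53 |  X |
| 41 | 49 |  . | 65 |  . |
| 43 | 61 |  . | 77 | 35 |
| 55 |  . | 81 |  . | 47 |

The remaining cell in row 4 is (4,3) = 285 − 216 = 69.
Column 1 must total 285; the given cells sum to 218, so (1,1) = 67.
Column 4 needs 285; the known cells sum to 246, so (5,4) = 39.
Using anti-diagonal: 59 + 53 + 61 + 55 + ? → (3,3) = 285 − 228 = 57.
Row 1 needs 285; the known cells sum to 252, so (1,3) = 33.
Row 3 must total 285; the given cells sum to 212, so (3,5) = 73.
The remaining cell in row 5 is (5,2) = 285 − 222 = 63.
Column 2 needs 285; the known cells sum to 248, so (2,2) = 37.
Using column 3: 33 + 57 + 69 + 81 + ? → (2,3) = 285 − 240 = 45.
Column 5: 59 + 73 + 35 + 47 + ? = 285, so (2,5) = 71.

71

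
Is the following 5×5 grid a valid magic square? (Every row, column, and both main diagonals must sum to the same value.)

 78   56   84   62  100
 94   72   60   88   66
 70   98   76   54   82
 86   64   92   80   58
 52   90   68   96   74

Yes

Row 1: 78 + 56 + 84 + 62 + 100 = 380.
Row 2: 94 + 72 + 60 + 88 + 66 = 380.
Row 3: 70 + 98 + 76 + 54 + 82 = 380.
Row 4: 86 + 64 + 92 + 80 + 58 = 380.
Row 5: 52 + 90 + 68 + 96 + 74 = 380.
Column 1: 78 + 94 + 70 + 86 + 52 = 380.
Column 2: 56 + 72 + 98 + 64 + 90 = 380.
Column 3: 84 + 60 + 76 + 92 + 68 = 380.
Column 4: 62 + 88 + 54 + 80 + 96 = 380.
Column 5: 100 + 66 + 82 + 58 + 74 = 380.
Main diagonal: 78 + 72 + 76 + 80 + 74 = 380.
Anti-diagonal: 100 + 88 + 76 + 64 + 52 = 380.
All lines sum to 380.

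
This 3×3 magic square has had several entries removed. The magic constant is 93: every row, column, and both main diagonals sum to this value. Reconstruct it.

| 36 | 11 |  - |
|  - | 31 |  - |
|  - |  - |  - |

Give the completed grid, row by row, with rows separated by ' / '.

Row 1 needs 93; the known cells sum to 47, so (1,3) = 46.
The remaining cell in column 2 is (3,2) = 93 − 42 = 51.
Main diagonal needs 93; the known cells sum to 67, so (3,3) = 26.
Anti-diagonal: 46 + 31 + ? = 93, so (3,1) = 16.
Column 1 must total 93; the given cells sum to 52, so (2,1) = 41.
Column 3 must total 93; the given cells sum to 72, so (2,3) = 21.

36 11 46 / 41 31 21 / 16 51 26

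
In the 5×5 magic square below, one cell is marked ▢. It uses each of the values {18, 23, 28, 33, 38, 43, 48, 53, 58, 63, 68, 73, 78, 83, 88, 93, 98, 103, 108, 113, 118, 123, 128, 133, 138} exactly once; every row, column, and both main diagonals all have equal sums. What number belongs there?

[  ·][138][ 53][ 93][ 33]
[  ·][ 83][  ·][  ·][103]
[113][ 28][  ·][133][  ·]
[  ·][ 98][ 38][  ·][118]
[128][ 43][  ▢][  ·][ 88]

The 25 entries sum to 1950, so each line sums to 1950/5 = 390.
Row 1: 138 + 53 + 93 + 33 + ? = 390, so (1,1) = 73.
The remaining cell in column 5 is (3,5) = 390 − 342 = 48.
Row 3 must total 390; the given cells sum to 322, so (3,3) = 68.
Main diagonal must total 390; the given cells sum to 312, so (4,4) = 78.
Using anti-diagonal: 33 + 68 + 98 + 128 + ? → (2,4) = 390 − 327 = 63.
Row 4 needs 390; the known cells sum to 332, so (4,1) = 58.
Using column 1: 73 + 113 + 58 + 128 + ? → (2,1) = 390 − 372 = 18.
Column 4 needs 390; the known cells sum to 367, so (5,4) = 23.
From row 2, 390 − (18 + 83 + 63 + 103) gives (2,3) = 123.
Row 5 needs 390; the known cells sum to 282, so (5,3) = 108.

108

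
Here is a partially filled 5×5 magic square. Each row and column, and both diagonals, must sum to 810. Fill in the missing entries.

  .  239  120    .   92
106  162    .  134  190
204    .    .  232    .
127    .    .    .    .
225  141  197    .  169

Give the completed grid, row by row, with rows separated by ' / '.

148 239 120 211 92 / 106 162 218 134 190 / 204 85 176 232 113 / 127 183 99 155 246 / 225 141 197 78 169

The remaining cell in row 2 is (2,3) = 810 − 592 = 218.
From row 5, 810 − (225 + 141 + 197 + 169) gives (5,4) = 78.
Column 1 must total 810; the given cells sum to 662, so (1,1) = 148.
Row 1: 148 + 239 + 120 + 92 + ? = 810, so (1,4) = 211.
From column 4, 810 − (211 + 134 + 232 + 78) gives (4,4) = 155.
Main diagonal must total 810; the given cells sum to 634, so (3,3) = 176.
From anti-diagonal, 810 − (92 + 134 + 176 + 225) gives (4,2) = 183.
Column 2: 239 + 162 + 183 + 141 + ? = 810, so (3,2) = 85.
The remaining cell in column 3 is (4,3) = 810 − 711 = 99.
Row 3 needs 810; the known cells sum to 697, so (3,5) = 113.
From row 4, 810 − (127 + 183 + 99 + 155) gives (4,5) = 246.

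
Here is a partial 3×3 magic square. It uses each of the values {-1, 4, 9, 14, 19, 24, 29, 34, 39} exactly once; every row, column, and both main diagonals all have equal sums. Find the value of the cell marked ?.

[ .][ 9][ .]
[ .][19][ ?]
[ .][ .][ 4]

The 9 entries sum to 171, so each line sums to 171/3 = 57.
Column 2 needs 57; the known cells sum to 28, so (3,2) = 29.
From main diagonal, 57 − (19 + 4) gives (1,1) = 34.
Row 1: 34 + 9 + ? = 57, so (1,3) = 14.
Row 3 needs 57; the known cells sum to 33, so (3,1) = 24.
Column 1: 34 + 24 + ? = 57, so (2,1) = -1.
Using column 3: 14 + 4 + ? → (2,3) = 57 − 18 = 39.

39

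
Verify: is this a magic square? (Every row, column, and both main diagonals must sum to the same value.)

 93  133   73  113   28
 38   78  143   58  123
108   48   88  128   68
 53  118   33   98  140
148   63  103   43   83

No — column 4 sums to 440 but column 5 sums to 442.

Row 1: 93 + 133 + 73 + 113 + 28 = 440.
Row 2: 38 + 78 + 143 + 58 + 123 = 440.
Row 3: 108 + 48 + 88 + 128 + 68 = 440.
Row 4: 53 + 118 + 33 + 98 + 140 = 442.
Row 5: 148 + 63 + 103 + 43 + 83 = 440.
Column 1: 93 + 38 + 108 + 53 + 148 = 440.
Column 2: 133 + 78 + 48 + 118 + 63 = 440.
Column 3: 73 + 143 + 88 + 33 + 103 = 440.
Column 4: 113 + 58 + 128 + 98 + 43 = 440.
Column 5: 28 + 123 + 68 + 140 + 83 = 442.
Main diagonal: 93 + 78 + 88 + 98 + 83 = 440.
Anti-diagonal: 28 + 58 + 88 + 118 + 148 = 440.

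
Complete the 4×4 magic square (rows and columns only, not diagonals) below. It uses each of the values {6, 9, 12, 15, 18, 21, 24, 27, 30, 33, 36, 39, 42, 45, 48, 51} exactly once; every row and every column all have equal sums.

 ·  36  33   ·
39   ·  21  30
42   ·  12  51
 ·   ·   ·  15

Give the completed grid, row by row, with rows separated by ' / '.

27 36 33 18 / 39 24 21 30 / 42 9 12 51 / 6 45 48 15

The 16 entries sum to 456, so each line sums to 456/4 = 114.
Using row 2: 39 + 21 + 30 + ? → (2,2) = 114 − 90 = 24.
Row 3 must total 114; the given cells sum to 105, so (3,2) = 9.
Column 2 must total 114; the given cells sum to 69, so (4,2) = 45.
The remaining cell in column 3 is (4,3) = 114 − 66 = 48.
The remaining cell in column 4 is (1,4) = 114 − 96 = 18.
From row 1, 114 − (36 + 33 + 18) gives (1,1) = 27.
The remaining cell in row 4 is (4,1) = 114 − 108 = 6.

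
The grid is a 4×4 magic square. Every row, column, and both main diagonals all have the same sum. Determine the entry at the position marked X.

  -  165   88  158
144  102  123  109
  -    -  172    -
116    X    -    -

130

Row 2 is complete and sums to 478; that is the magic constant.
From row 1, 478 − (165 + 88 + 158) gives (1,1) = 67.
Column 1 needs 478; the known cells sum to 327, so (3,1) = 151.
From column 3, 478 − (88 + 123 + 172) gives (4,3) = 95.
Main diagonal needs 478; the known cells sum to 341, so (4,4) = 137.
Anti-diagonal needs 478; the known cells sum to 397, so (3,2) = 81.
Row 3 needs 478; the known cells sum to 404, so (3,4) = 74.
Row 4 must total 478; the given cells sum to 348, so (4,2) = 130.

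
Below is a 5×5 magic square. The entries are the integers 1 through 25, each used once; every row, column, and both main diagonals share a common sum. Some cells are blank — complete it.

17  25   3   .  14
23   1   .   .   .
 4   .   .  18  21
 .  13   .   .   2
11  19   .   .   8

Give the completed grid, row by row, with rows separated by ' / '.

17 25 3 6 14 / 23 1 9 12 20 / 4 7 15 18 21 / 10 13 16 24 2 / 11 19 22 5 8

The entries are 1 through 25, which sum to 325, so each line sums to 325/5 = 65.
Using row 1: 17 + 25 + 3 + 14 + ? → (1,4) = 65 − 59 = 6.
From column 1, 65 − (17 + 23 + 4 + 11) gives (4,1) = 10.
Column 2 needs 65; the known cells sum to 58, so (3,2) = 7.
Column 5 needs 65; the known cells sum to 45, so (2,5) = 20.
Row 3 must total 65; the given cells sum to 50, so (3,3) = 15.
The remaining cell in main diagonal is (4,4) = 65 − 41 = 24.
Anti-diagonal: 14 + 15 + 13 + 11 + ? = 65, so (2,4) = 12.
Using row 2: 23 + 1 + 12 + 20 + ? → (2,3) = 65 − 56 = 9.
Row 4 must total 65; the given cells sum to 49, so (4,3) = 16.
Column 3: 3 + 9 + 15 + 16 + ? = 65, so (5,3) = 22.
The remaining cell in column 4 is (5,4) = 65 − 60 = 5.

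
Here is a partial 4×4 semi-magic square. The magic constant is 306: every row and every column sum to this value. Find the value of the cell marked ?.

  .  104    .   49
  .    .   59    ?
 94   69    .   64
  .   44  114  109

Using row 3: 94 + 69 + 64 + ? → (3,3) = 306 − 227 = 79.
The remaining cell in row 4 is (4,1) = 306 − 267 = 39.
Column 2 needs 306; the known cells sum to 217, so (2,2) = 89.
From column 3, 306 − (59 + 79 + 114) gives (1,3) = 54.
The remaining cell in column 4 is (2,4) = 306 − 222 = 84.

84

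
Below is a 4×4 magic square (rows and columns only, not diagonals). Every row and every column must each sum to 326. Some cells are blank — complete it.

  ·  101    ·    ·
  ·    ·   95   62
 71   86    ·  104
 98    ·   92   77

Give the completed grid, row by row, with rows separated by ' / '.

From row 3, 326 − (71 + 86 + 104) gives (3,3) = 65.
Row 4 must total 326; the given cells sum to 267, so (4,2) = 59.
Column 2: 101 + 86 + 59 + ? = 326, so (2,2) = 80.
Using column 3: 95 + 65 + 92 + ? → (1,3) = 326 − 252 = 74.
The remaining cell in column 4 is (1,4) = 326 − 243 = 83.
From row 1, 326 − (101 + 74 + 83) gives (1,1) = 68.
Row 2 needs 326; the known cells sum to 237, so (2,1) = 89.

68 101 74 83 / 89 80 95 62 / 71 86 65 104 / 98 59 92 77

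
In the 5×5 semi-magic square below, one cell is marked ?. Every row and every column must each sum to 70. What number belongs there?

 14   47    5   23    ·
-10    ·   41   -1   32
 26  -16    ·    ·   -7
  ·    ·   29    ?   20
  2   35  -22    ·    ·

-13

Row 1: 14 + 47 + 5 + 23 + ? = 70, so (1,5) = -19.
Row 2 needs 70; the known cells sum to 62, so (2,2) = 8.
Column 1: 14 + (-10) + 26 + 2 + ? = 70, so (4,1) = 38.
Column 2 needs 70; the known cells sum to 74, so (4,2) = -4.
Using column 3: 5 + 41 + 29 + (-22) + ? → (3,3) = 70 − 53 = 17.
Column 5 must total 70; the given cells sum to 26, so (5,5) = 44.
Row 3 must total 70; the given cells sum to 20, so (3,4) = 50.
The remaining cell in row 4 is (4,4) = 70 − 83 = -13.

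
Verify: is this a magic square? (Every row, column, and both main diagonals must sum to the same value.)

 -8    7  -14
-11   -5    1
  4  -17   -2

Row 1: -8 + 7 + (-14) = -15.
Row 2: -11 + (-5) + 1 = -15.
Row 3: 4 + (-17) + (-2) = -15.
Column 1: -8 + (-11) + 4 = -15.
Column 2: 7 + (-5) + (-17) = -15.
Column 3: -14 + 1 + (-2) = -15.
Main diagonal: -8 + (-5) + (-2) = -15.
Anti-diagonal: -14 + (-5) + 4 = -15.
All lines sum to -15.

Yes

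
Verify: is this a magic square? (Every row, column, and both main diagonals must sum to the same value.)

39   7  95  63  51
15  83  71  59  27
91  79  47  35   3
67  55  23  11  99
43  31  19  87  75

Yes

Row 1: 39 + 7 + 95 + 63 + 51 = 255.
Row 2: 15 + 83 + 71 + 59 + 27 = 255.
Row 3: 91 + 79 + 47 + 35 + 3 = 255.
Row 4: 67 + 55 + 23 + 11 + 99 = 255.
Row 5: 43 + 31 + 19 + 87 + 75 = 255.
Column 1: 39 + 15 + 91 + 67 + 43 = 255.
Column 2: 7 + 83 + 79 + 55 + 31 = 255.
Column 3: 95 + 71 + 47 + 23 + 19 = 255.
Column 4: 63 + 59 + 35 + 11 + 87 = 255.
Column 5: 51 + 27 + 3 + 99 + 75 = 255.
Main diagonal: 39 + 83 + 47 + 11 + 75 = 255.
Anti-diagonal: 51 + 59 + 47 + 55 + 43 = 255.
All lines sum to 255.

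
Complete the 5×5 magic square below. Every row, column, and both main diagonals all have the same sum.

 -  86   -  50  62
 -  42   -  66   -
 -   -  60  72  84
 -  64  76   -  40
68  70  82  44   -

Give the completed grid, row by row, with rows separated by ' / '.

Anti-diagonal is already complete: 62 + 66 + 60 + 64 + 68 = 320, so that is the magic constant.
Row 5 must total 320; the given cells sum to 264, so (5,5) = 56.
Column 2 needs 320; the known cells sum to 262, so (3,2) = 58.
Column 4: 50 + 66 + 72 + 44 + ? = 320, so (4,4) = 88.
Using column 5: 62 + 84 + 40 + 56 + ? → (2,5) = 320 − 242 = 78.
Main diagonal needs 320; the known cells sum to 246, so (1,1) = 74.
Row 1: 74 + 86 + 50 + 62 + ? = 320, so (1,3) = 48.
Row 3 must total 320; the given cells sum to 274, so (3,1) = 46.
The remaining cell in row 4 is (4,1) = 320 − 268 = 52.
Column 1: 74 + 46 + 52 + 68 + ? = 320, so (2,1) = 80.
Column 3: 48 + 60 + 76 + 82 + ? = 320, so (2,3) = 54.

74 86 48 50 62 / 80 42 54 66 78 / 46 58 60 72 84 / 52 64 76 88 40 / 68 70 82 44 56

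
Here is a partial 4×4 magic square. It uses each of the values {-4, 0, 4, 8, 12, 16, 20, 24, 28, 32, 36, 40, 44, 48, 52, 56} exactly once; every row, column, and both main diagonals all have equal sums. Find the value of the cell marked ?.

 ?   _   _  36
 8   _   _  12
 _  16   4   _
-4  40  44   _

The 16 entries sum to 416, so each line sums to 416/4 = 104.
Row 4 must total 104; the given cells sum to 80, so (4,4) = 24.
Column 4 must total 104; the given cells sum to 72, so (3,4) = 32.
The remaining cell in anti-diagonal is (2,3) = 104 − 48 = 56.
From row 2, 104 − (8 + 56 + 12) gives (2,2) = 28.
Row 3 must total 104; the given cells sum to 52, so (3,1) = 52.
Column 1 must total 104; the given cells sum to 56, so (1,1) = 48.

48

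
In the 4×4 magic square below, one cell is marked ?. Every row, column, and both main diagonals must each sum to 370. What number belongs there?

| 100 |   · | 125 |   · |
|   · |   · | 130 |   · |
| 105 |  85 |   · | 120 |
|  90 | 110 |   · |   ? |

Row 3 must total 370; the given cells sum to 310, so (3,3) = 60.
The remaining cell in column 1 is (2,1) = 370 − 295 = 75.
Column 3: 125 + 130 + 60 + ? = 370, so (4,3) = 55.
The remaining cell in anti-diagonal is (1,4) = 370 − 305 = 65.
Row 1 must total 370; the given cells sum to 290, so (1,2) = 80.
Row 4 needs 370; the known cells sum to 255, so (4,4) = 115.

115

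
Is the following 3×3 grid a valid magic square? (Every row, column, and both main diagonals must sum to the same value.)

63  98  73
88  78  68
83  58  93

Yes

Row 1: 63 + 98 + 73 = 234.
Row 2: 88 + 78 + 68 = 234.
Row 3: 83 + 58 + 93 = 234.
Column 1: 63 + 88 + 83 = 234.
Column 2: 98 + 78 + 58 = 234.
Column 3: 73 + 68 + 93 = 234.
Main diagonal: 63 + 78 + 93 = 234.
Anti-diagonal: 73 + 78 + 83 = 234.
All lines sum to 234.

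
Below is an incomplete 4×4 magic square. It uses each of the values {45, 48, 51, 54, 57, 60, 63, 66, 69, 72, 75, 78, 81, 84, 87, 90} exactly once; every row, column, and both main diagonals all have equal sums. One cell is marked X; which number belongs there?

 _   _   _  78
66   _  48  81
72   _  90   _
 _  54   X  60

The 16 entries sum to 1080, so each line sums to 1080/4 = 270.
Row 2 must total 270; the given cells sum to 195, so (2,2) = 75.
From column 4, 270 − (78 + 81 + 60) gives (3,4) = 51.
Main diagonal needs 270; the known cells sum to 225, so (1,1) = 45.
The remaining cell in row 3 is (3,2) = 270 − 213 = 57.
The remaining cell in column 1 is (4,1) = 270 − 183 = 87.
Using column 2: 75 + 57 + 54 + ? → (1,2) = 270 − 186 = 84.
Row 1 must total 270; the given cells sum to 207, so (1,3) = 63.
Using row 4: 87 + 54 + 60 + ? → (4,3) = 270 − 201 = 69.

69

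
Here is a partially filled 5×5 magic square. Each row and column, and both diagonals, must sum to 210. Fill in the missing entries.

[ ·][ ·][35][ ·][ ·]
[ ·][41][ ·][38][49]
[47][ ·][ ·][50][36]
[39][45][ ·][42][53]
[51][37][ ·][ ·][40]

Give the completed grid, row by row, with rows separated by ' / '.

43 54 35 46 32 / 30 41 52 38 49 / 47 33 44 50 36 / 39 45 31 42 53 / 51 37 48 34 40

Row 4: 39 + 45 + 42 + 53 + ? = 210, so (4,3) = 31.
Column 5 must total 210; the given cells sum to 178, so (1,5) = 32.
From anti-diagonal, 210 − (32 + 38 + 45 + 51) gives (3,3) = 44.
From row 3, 210 − (47 + 44 + 50 + 36) gives (3,2) = 33.
Column 2 needs 210; the known cells sum to 156, so (1,2) = 54.
Main diagonal needs 210; the known cells sum to 167, so (1,1) = 43.
Using row 1: 43 + 54 + 35 + 32 + ? → (1,4) = 210 − 164 = 46.
Column 1: 43 + 47 + 39 + 51 + ? = 210, so (2,1) = 30.
The remaining cell in column 4 is (5,4) = 210 − 176 = 34.
Row 2: 30 + 41 + 38 + 49 + ? = 210, so (2,3) = 52.
Using row 5: 51 + 37 + 34 + 40 + ? → (5,3) = 210 − 162 = 48.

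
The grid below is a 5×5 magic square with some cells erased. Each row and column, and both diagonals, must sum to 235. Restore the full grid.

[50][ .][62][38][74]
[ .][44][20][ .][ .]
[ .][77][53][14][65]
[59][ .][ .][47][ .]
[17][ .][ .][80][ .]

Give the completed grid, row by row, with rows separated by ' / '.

50 11 62 38 74 / 83 44 20 56 32 / 26 77 53 14 65 / 59 35 71 47 23 / 17 68 29 80 41

Row 1 must total 235; the given cells sum to 224, so (1,2) = 11.
Using row 3: 77 + 53 + 14 + 65 + ? → (3,1) = 235 − 209 = 26.
Column 1 needs 235; the known cells sum to 152, so (2,1) = 83.
Column 4: 38 + 14 + 47 + 80 + ? = 235, so (2,4) = 56.
The remaining cell in main diagonal is (5,5) = 235 − 194 = 41.
Anti-diagonal needs 235; the known cells sum to 200, so (4,2) = 35.
From row 2, 235 − (83 + 44 + 20 + 56) gives (2,5) = 32.
The remaining cell in column 2 is (5,2) = 235 − 167 = 68.
Column 5 needs 235; the known cells sum to 212, so (4,5) = 23.
Row 4 must total 235; the given cells sum to 164, so (4,3) = 71.
The remaining cell in row 5 is (5,3) = 235 − 206 = 29.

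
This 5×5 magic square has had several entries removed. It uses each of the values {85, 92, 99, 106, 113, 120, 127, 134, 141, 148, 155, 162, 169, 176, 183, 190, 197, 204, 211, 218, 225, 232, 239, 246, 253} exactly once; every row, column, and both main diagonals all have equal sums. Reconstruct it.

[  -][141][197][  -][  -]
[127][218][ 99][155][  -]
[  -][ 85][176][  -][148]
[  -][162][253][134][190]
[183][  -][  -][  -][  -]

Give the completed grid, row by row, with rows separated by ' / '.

225 141 197 113 169 / 127 218 99 155 246 / 204 85 176 232 148 / 106 162 253 134 190 / 183 239 120 211 92

The 25 entries sum to 4225, so each line sums to 4225/5 = 845.
The remaining cell in row 2 is (2,5) = 845 − 599 = 246.
Row 4 needs 845; the known cells sum to 739, so (4,1) = 106.
Column 2 needs 845; the known cells sum to 606, so (5,2) = 239.
Using column 3: 197 + 99 + 176 + 253 + ? → (5,3) = 845 − 725 = 120.
The remaining cell in anti-diagonal is (1,5) = 845 − 676 = 169.
Column 5 must total 845; the given cells sum to 753, so (5,5) = 92.
Main diagonal needs 845; the known cells sum to 620, so (1,1) = 225.
From row 1, 845 − (225 + 141 + 197 + 169) gives (1,4) = 113.
Using row 5: 183 + 239 + 120 + 92 + ? → (5,4) = 845 − 634 = 211.
Using column 1: 225 + 127 + 106 + 183 + ? → (3,1) = 845 − 641 = 204.
Using column 4: 113 + 155 + 134 + 211 + ? → (3,4) = 845 − 613 = 232.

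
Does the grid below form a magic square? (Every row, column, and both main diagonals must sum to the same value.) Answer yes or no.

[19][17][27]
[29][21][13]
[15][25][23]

Yes

Row 1: 19 + 17 + 27 = 63.
Row 2: 29 + 21 + 13 = 63.
Row 3: 15 + 25 + 23 = 63.
Column 1: 19 + 29 + 15 = 63.
Column 2: 17 + 21 + 25 = 63.
Column 3: 27 + 13 + 23 = 63.
Main diagonal: 19 + 21 + 23 = 63.
Anti-diagonal: 27 + 21 + 15 = 63.
All lines sum to 63.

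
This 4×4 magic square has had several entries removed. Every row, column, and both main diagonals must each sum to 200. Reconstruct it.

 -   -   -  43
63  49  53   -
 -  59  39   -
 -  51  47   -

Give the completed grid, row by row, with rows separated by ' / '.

Row 2 must total 200; the given cells sum to 165, so (2,4) = 35.
Column 2 needs 200; the known cells sum to 159, so (1,2) = 41.
From column 3, 200 − (53 + 39 + 47) gives (1,3) = 61.
From anti-diagonal, 200 − (43 + 53 + 59) gives (4,1) = 45.
Using row 1: 41 + 61 + 43 + ? → (1,1) = 200 − 145 = 55.
From row 4, 200 − (45 + 51 + 47) gives (4,4) = 57.
Column 1 needs 200; the known cells sum to 163, so (3,1) = 37.
Using column 4: 43 + 35 + 57 + ? → (3,4) = 200 − 135 = 65.

55 41 61 43 / 63 49 53 35 / 37 59 39 65 / 45 51 47 57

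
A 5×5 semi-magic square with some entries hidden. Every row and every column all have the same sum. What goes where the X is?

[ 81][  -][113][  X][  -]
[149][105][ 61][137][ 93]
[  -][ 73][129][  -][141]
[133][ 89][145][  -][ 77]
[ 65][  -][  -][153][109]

Row 2 is complete and sums to 545; that is the magic constant.
Row 4 needs 545; the known cells sum to 444, so (4,4) = 101.
Column 1: 81 + 149 + 133 + 65 + ? = 545, so (3,1) = 117.
The remaining cell in column 3 is (5,3) = 545 − 448 = 97.
From column 5, 545 − (93 + 141 + 77 + 109) gives (1,5) = 125.
Row 3 needs 545; the known cells sum to 460, so (3,4) = 85.
Row 5 must total 545; the given cells sum to 424, so (5,2) = 121.
From column 2, 545 − (105 + 73 + 89 + 121) gives (1,2) = 157.
Using column 4: 137 + 85 + 101 + 153 + ? → (1,4) = 545 − 476 = 69.

69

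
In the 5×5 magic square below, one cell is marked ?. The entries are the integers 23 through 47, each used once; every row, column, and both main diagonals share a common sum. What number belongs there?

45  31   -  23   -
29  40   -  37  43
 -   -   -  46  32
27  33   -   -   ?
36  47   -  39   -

41

The entries are 23 through 47, which sum to 875, so each line sums to 875/5 = 175.
Row 2 must total 175; the given cells sum to 149, so (2,3) = 26.
Column 1: 45 + 29 + 27 + 36 + ? = 175, so (3,1) = 38.
Column 2: 31 + 40 + 33 + 47 + ? = 175, so (3,2) = 24.
From column 4, 175 − (23 + 37 + 46 + 39) gives (4,4) = 30.
From row 3, 175 − (38 + 24 + 46 + 32) gives (3,3) = 35.
Main diagonal must total 175; the given cells sum to 150, so (5,5) = 25.
The remaining cell in anti-diagonal is (1,5) = 175 − 141 = 34.
Row 1: 45 + 31 + 23 + 34 + ? = 175, so (1,3) = 42.
Row 5: 36 + 47 + 39 + 25 + ? = 175, so (5,3) = 28.
The remaining cell in column 3 is (4,3) = 175 − 131 = 44.
Column 5: 34 + 43 + 32 + 25 + ? = 175, so (4,5) = 41.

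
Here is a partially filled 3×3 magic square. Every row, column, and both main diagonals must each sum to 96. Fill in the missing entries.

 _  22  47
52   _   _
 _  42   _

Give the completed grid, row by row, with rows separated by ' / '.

The remaining cell in row 1 is (1,1) = 96 − 69 = 27.
From column 1, 96 − (27 + 52) gives (3,1) = 17.
Using column 2: 22 + 42 + ? → (2,2) = 96 − 64 = 32.
Main diagonal needs 96; the known cells sum to 59, so (3,3) = 37.
Row 2 must total 96; the given cells sum to 84, so (2,3) = 12.

27 22 47 / 52 32 12 / 17 42 37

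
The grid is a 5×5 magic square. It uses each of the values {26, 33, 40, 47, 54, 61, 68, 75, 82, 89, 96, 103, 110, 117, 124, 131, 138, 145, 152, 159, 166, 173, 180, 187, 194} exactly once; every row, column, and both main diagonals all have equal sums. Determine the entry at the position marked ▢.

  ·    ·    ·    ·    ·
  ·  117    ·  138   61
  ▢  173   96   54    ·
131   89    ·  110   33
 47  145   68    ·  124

75

The 25 entries sum to 2750, so each line sums to 2750/5 = 550.
Using row 4: 131 + 89 + 110 + 33 + ? → (4,3) = 550 − 363 = 187.
Row 5: 47 + 145 + 68 + 124 + ? = 550, so (5,4) = 166.
The remaining cell in column 2 is (1,2) = 550 − 524 = 26.
Column 4: 138 + 54 + 110 + 166 + ? = 550, so (1,4) = 82.
Main diagonal: 117 + 96 + 110 + 124 + ? = 550, so (1,1) = 103.
Anti-diagonal: 138 + 96 + 89 + 47 + ? = 550, so (1,5) = 180.
Row 1 needs 550; the known cells sum to 391, so (1,3) = 159.
Column 3 needs 550; the known cells sum to 510, so (2,3) = 40.
Using column 5: 180 + 61 + 33 + 124 + ? → (3,5) = 550 − 398 = 152.
Row 2 needs 550; the known cells sum to 356, so (2,1) = 194.
Row 3 needs 550; the known cells sum to 475, so (3,1) = 75.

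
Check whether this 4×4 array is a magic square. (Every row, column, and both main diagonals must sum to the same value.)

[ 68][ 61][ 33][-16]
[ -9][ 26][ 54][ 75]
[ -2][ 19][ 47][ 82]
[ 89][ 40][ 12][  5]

Yes

Row 1: 68 + 61 + 33 + (-16) = 146.
Row 2: -9 + 26 + 54 + 75 = 146.
Row 3: -2 + 19 + 47 + 82 = 146.
Row 4: 89 + 40 + 12 + 5 = 146.
Column 1: 68 + (-9) + (-2) + 89 = 146.
Column 2: 61 + 26 + 19 + 40 = 146.
Column 3: 33 + 54 + 47 + 12 = 146.
Column 4: -16 + 75 + 82 + 5 = 146.
Main diagonal: 68 + 26 + 47 + 5 = 146.
Anti-diagonal: -16 + 54 + 19 + 89 = 146.
All lines sum to 146.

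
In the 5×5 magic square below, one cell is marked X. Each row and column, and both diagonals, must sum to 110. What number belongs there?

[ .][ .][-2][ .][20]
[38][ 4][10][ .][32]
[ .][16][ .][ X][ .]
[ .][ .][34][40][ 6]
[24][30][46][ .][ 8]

Row 2: 38 + 4 + 10 + 32 + ? = 110, so (2,4) = 26.
Row 5: 24 + 30 + 46 + 8 + ? = 110, so (5,4) = 2.
Column 3: -2 + 10 + 34 + 46 + ? = 110, so (3,3) = 22.
Using column 5: 20 + 32 + 6 + 8 + ? → (3,5) = 110 − 66 = 44.
Main diagonal must total 110; the given cells sum to 74, so (1,1) = 36.
Anti-diagonal must total 110; the given cells sum to 92, so (4,2) = 18.
Row 4 must total 110; the given cells sum to 98, so (4,1) = 12.
Column 1: 36 + 38 + 12 + 24 + ? = 110, so (3,1) = 0.
From column 2, 110 − (4 + 16 + 18 + 30) gives (1,2) = 42.
Row 1 must total 110; the given cells sum to 96, so (1,4) = 14.
The remaining cell in row 3 is (3,4) = 110 − 82 = 28.

28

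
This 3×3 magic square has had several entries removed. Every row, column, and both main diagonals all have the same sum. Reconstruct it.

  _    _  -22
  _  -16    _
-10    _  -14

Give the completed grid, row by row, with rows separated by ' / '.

Anti-diagonal is already complete: -22 + -16 + -10 = -48, so that is the magic constant.
Row 3 must total -48; the given cells sum to -24, so (3,2) = -24.
The remaining cell in column 2 is (1,2) = -48 − (-40) = -8.
Column 3 must total -48; the given cells sum to -36, so (2,3) = -12.
The remaining cell in main diagonal is (1,1) = -48 − (-30) = -18.
The remaining cell in row 2 is (2,1) = -48 − (-28) = -20.

-18 -8 -22 / -20 -16 -12 / -10 -24 -14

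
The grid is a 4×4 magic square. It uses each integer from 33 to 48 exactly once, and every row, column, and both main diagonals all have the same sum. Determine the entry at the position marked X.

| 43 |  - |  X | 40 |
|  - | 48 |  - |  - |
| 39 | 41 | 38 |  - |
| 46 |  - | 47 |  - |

The entries are 33 through 48, which sum to 648, so each line sums to 648/4 = 162.
From row 3, 162 − (39 + 41 + 38) gives (3,4) = 44.
Column 1 must total 162; the given cells sum to 128, so (2,1) = 34.
Main diagonal needs 162; the known cells sum to 129, so (4,4) = 33.
Anti-diagonal must total 162; the given cells sum to 127, so (2,3) = 35.
From row 2, 162 − (34 + 48 + 35) gives (2,4) = 45.
Row 4 must total 162; the given cells sum to 126, so (4,2) = 36.
Column 2 needs 162; the known cells sum to 125, so (1,2) = 37.
Column 3 needs 162; the known cells sum to 120, so (1,3) = 42.

42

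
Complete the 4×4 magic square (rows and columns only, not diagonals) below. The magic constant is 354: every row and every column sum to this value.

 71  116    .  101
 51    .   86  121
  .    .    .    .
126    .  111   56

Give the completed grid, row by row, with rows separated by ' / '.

71 116 66 101 / 51 96 86 121 / 106 81 91 76 / 126 61 111 56

Using row 1: 71 + 116 + 101 + ? → (1,3) = 354 − 288 = 66.
The remaining cell in row 2 is (2,2) = 354 − 258 = 96.
Row 4 needs 354; the known cells sum to 293, so (4,2) = 61.
Column 1: 71 + 51 + 126 + ? = 354, so (3,1) = 106.
From column 2, 354 − (116 + 96 + 61) gives (3,2) = 81.
Column 3 must total 354; the given cells sum to 263, so (3,3) = 91.
The remaining cell in column 4 is (3,4) = 354 − 278 = 76.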